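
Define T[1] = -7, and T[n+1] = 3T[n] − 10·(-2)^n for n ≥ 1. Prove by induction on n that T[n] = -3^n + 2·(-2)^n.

Base case: T[1] = -7, and -3^1 + 2·(-2)^1 = -3 − 4 = -7.
Assume T[r] = -3^r + 2·(-2)^r for some r ≥ 1.
Then T[r+1] = 3T[r] − 10·(-2)^r = 3·(-3^r + 2·(-2)^r) − 10·(-2)^r = -3^{r+1} + 6·(-2)^r − 10·(-2)^r = -3^{r+1} − 4·(-2)^r = -3^{r+1} + 2·(-2)^{r+1}.
So the formula holds for r+1, and by induction T[n] = -3^n + 2·(-2)^n for all n ≥ 1.

T[n] = -3^n + 2·(-2)^n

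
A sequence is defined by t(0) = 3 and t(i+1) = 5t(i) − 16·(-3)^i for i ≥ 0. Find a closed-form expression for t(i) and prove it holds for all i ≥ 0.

Claim: t(i) = 5^i + 2·(-3)^i.

Base case: t(0) = 3, and 5^0 + 2·(-3)^0 = 1 + 2 = 3.
Assume t(m) = 5^m + 2·(-3)^m for some m ≥ 0.
Then t(m+1) = 5t(m) − 16·(-3)^m = 5·(5^m + 2·(-3)^m) − 16·(-3)^m = 5^{m+1} + 10·(-3)^m − 16·(-3)^m = 5^{m+1} − 6·(-3)^m = 5^{m+1} + 2·(-3)^{m+1}.
So the formula holds for m+1, and by induction t(i) = 5^i + 2·(-3)^i for all i ≥ 0.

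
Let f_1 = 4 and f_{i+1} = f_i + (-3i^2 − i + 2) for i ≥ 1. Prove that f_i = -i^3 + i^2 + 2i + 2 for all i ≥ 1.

Base case: f_1 = 4, and -1^3 + 1^2 + 2·1 + 2 = 4.
Assume f_m = -m^3 + m^2 + 2m + 2.
Then f_{m+1} = f_m + (-3m^2 − m + 2) = (-m^3 + m^2 + 2m + 2) + (-3m^2 − m + 2) = -m^3 − 2m^2 + m + 4,
and -(m+1)^3 + (m+1)^2 + 2·(m+1) + 2 = -m^3 − 2m^2 + m + 4.
This completes the inductive step, so f_i = -i^3 + i^2 + 2i + 2 for all i ≥ 1.

f_i = -i^3 + i^2 + 2i + 2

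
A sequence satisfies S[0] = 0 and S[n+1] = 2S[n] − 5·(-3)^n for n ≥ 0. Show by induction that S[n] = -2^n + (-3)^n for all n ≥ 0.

Base case: S[0] = 0, and -2^0 + (-3)^0 = -1 + 1 = 0.
Assume S[k] = -2^k + (-3)^k for some k ≥ 0.
Then S[k+1] = 2S[k] − 5·(-3)^k = 2·(-2^k + (-3)^k) − 5·(-3)^k = -2^{k+1} + 2·(-3)^k − 5·(-3)^k = -2^{k+1} − 3·(-3)^k = -2^{k+1} + (-3)^{k+1}.
So the formula holds for k+1, and by induction S[n] = -2^n + (-3)^n for all n ≥ 0.

S[n] = -2^n + (-3)^n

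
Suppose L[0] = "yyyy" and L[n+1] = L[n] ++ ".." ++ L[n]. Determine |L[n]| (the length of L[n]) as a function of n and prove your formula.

Claim: |L[n]| = 6·2^n − 2.

Base case: |L[0]| = 4, and 6·2^0 − 2 = 4.
Assume |L[m]| = 6·2^m − 2.
Then |L[m+1]| = |L[m]| + 2 + |L[m]| = 2|L[m]| + 2 = 2(6·2^m − 2) + 2 = 6·2^{m+1} − 4 + 2 = 6·2^{m+1} − 2.
Hence |L[n]| = 6·2^n − 2 for every n ≥ 0, by induction.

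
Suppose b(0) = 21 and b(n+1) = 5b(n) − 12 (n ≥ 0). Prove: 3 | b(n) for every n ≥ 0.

Base case: b(0) = 21 = 3·7, so 3 | b(0).
Assume 3 | b(r), so b(r) = 3t for some integer t.
Then b(r+1) = 5b(r) − 12 = 5·(3t) − 12 = 3(5t − 4), so 3 | b(r+1).
So the property holds for r+1, and by induction 3 | b(n) for all n ≥ 0.

3 | b(n)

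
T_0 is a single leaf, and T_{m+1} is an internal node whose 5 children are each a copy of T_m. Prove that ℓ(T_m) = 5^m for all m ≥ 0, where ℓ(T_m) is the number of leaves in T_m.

Base case: ℓ(T_0) = 1, and 5^0 = 1.
Assume ℓ(T_j) = 5^j.
Then ℓ(T_{j+1}) = 5·ℓ(T_j) = 5·5^j = 5^{j+1}.
This completes the inductive step, so ℓ(T_m) = 5^m for all m ≥ 0.

ℓ(T_m) = 5^m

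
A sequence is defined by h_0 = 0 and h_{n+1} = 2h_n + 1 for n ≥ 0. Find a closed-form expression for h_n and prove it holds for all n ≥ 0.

Claim: h_n = 2^n − 1.

Base case: h_0 = 0, and 2^0 − 1 = 1 − 1 = 0.
Assume h_m = 2^m − 1 for some m ≥ 0.
Then h_{m+1} = 2h_m + 1 = 2·(2^m − 1) + 1 = 2^{m+1} − 2 + 1 = 2^{m+1} − 1.
Hence h_n = 2^n − 1 for every n ≥ 0, by induction.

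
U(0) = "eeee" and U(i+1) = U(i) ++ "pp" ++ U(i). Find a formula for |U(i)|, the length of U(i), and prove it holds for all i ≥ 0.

Claim: |U(i)| = 6·2^i − 2.

Base case: |U(0)| = 4, and 6·2^0 − 2 = 4.
Assume |U(k)| = 6·2^k − 2.
Then |U(k+1)| = |U(k)| + 2 + |U(k)| = 2|U(k)| + 2 = 2(6·2^k − 2) + 2 = 6·2^{k+1} − 4 + 2 = 6·2^{k+1} − 2.
So the formula holds for k+1, and by induction |U(i)| = 6·2^i − 2 for all i ≥ 0.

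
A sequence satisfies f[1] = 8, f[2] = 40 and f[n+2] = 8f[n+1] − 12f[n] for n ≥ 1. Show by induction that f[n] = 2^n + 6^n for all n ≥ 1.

Base cases: f[1] = 8 and 2^1 + 6^1 = 8; f[2] = 40 and 2^2 + 6^2 = 40.
Assume f[j] = 2^j + 6^j for all 1 ≤ j ≤ m, where m ≥ 2.
Then f[m+1] = 8f[m] − 12f[m−1] = 8·(2^m + 6^m) − 12·(2^{m−1} + 6^{m−1}) = (8·2 − 12)2^{m−1} + (8·6 − 12)6^{m−1} = 4·2^{m−1} + 36·6^{m−1} = 2^{m+1} + 6^{m+1}.
By strong induction, f[n] = 2^n + 6^n for all n ≥ 1.

f[n] = 2^n + 6^n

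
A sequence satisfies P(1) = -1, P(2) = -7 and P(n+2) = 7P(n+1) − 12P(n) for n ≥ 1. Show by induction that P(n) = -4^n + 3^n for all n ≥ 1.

Base cases: P(1) = -1 and -4^1 + 3^1 = -1; P(2) = -7 and -4^2 + 3^2 = -7.
Assume P(j) = -4^j + 3^j for all 1 ≤ j ≤ r, where r ≥ 2.
Then P(r+1) = 7P(r) − 12P(r−1) = 7·(-4^r + 3^r) − 12·(-4^{r−1} + 3^{r−1}) = -(7·4 − 12)4^{r−1} + (7·3 − 12)3^{r−1} = -16·4^{r−1} + 9·3^{r−1} = -4^{r+1} + 3^{r+1}.
So the formula holds for r+1, and by strong induction P(n) = -4^n + 3^n for all n ≥ 1.

P(n) = -4^n + 3^n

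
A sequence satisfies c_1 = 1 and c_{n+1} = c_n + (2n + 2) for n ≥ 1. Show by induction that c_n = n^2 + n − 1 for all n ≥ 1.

Base case: c_1 = 1, and 1^2 + 1 − 1 = 1.
Assume c_j = j^2 + j − 1.
Then c_{j+1} = c_j + (2j + 2) = (j^2 + j − 1) + (2j + 2) = j^2 + 3j + 1,
and (j+1)^2 + (j+1) − 1 = j^2 + 3j + 1.
This completes the inductive step, so c_n = n^2 + n − 1 for all n ≥ 1.

c_n = n^2 + n − 1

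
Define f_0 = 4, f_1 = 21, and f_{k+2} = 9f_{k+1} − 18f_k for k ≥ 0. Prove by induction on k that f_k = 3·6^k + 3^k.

Base cases: f_0 = 4 and 3·6^0 + 3^0 = 4; f_1 = 21 and 3·6^1 + 3^1 = 21.
Assume f_j = 3·6^j + 3^j for all 0 ≤ j ≤ m, where m ≥ 1.
Then f_{m+1} = 9f_m − 18f_{m−1} = 9·(3·6^m + 3^m) − 18·(3·6^{m−1} + 3^{m−1}) = 3·(9·6 − 18)6^{m−1} + (9·3 − 18)3^{m−1} = 108·6^{m−1} + 9·3^{m−1} = 3·6^{m+1} + 3^{m+1}.
This completes the inductive step, so f_k = 3·6^k + 3^k for all k ≥ 0.

f_k = 3·6^k + 3^k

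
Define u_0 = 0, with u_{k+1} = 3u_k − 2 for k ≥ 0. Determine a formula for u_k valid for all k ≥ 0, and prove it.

Claim: u_k = -3^k + 1.

Base case: u_0 = 0, and -3^0 + 1 = -1 + 1 = 0.
Assume u_m = -3^m + 1 for some m ≥ 0.
Then u_{m+1} = 3u_m − 2 = 3·(-3^m + 1) − 2 = -3^{m+1} + 3 − 2 = -3^{m+1} + 1.
So the formula holds for m+1, and by induction u_k = -3^k + 1 for all k ≥ 0.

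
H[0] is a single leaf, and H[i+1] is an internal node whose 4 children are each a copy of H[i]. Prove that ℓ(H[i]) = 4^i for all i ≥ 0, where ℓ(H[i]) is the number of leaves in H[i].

Base case: ℓ(H[0]) = 1, and 4^0 = 1.
Assume ℓ(H[r]) = 4^r.
Then ℓ(H[r+1]) = 4·ℓ(H[r]) = 4·4^r = 4^{r+1}.
This completes the inductive step, so ℓ(H[i]) = 4^i for all i ≥ 0.

ℓ(H[i]) = 4^i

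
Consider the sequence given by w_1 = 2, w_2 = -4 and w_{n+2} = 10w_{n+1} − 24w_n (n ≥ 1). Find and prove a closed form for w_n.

Claim: w_n = 2·4^n − 6^n.

Base cases: w_1 = 2 and 2·4^1 − 6^1 = 2; w_2 = -4 and 2·4^2 − 6^2 = -4.
Assume w_j = 2·4^j − 6^j for all 1 ≤ j ≤ r, where r ≥ 2.
Then w_{r+1} = 10w_r − 24w_{r−1} = 10·(2·4^r − 6^r) − 24·(2·4^{r−1} − 6^{r−1}) = 2·(10·4 − 24)4^{r−1} − (10·6 − 24)6^{r−1} = 32·4^{r−1} − 36·6^{r−1} = 2·4^{r+1} − 6^{r+1}.
So the formula holds for r+1, and by strong induction w_n = 2·4^n − 6^n for all n ≥ 1.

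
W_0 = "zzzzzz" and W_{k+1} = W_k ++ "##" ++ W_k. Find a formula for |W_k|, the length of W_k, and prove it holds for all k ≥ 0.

Claim: |W_k| = 2^{k+3} − 2.

Base case: |W_0| = 6, and 2^{0+3} − 2 = 6.
Assume |W_m| = 2^{m+3} − 2.
Then |W_{m+1}| = |W_m| + 2 + |W_m| = 2|W_m| + 2 = 2(2^{m+3} − 2) + 2 = 2^{m+1+3} − 4 + 2 = 2^{m+1+3} − 2.
By induction, |W_k| = 2^{k+3} − 2 for all k ≥ 0.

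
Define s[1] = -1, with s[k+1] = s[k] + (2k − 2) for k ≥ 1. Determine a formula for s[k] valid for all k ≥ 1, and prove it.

Claim: s[k] = k^2 − 3k + 1.

Base case: s[1] = -1, and 1^2 − 3·1 + 1 = -1.
Assume s[r] = r^2 − 3r + 1.
Then s[r+1] = s[r] + (2r − 2) = (r^2 − 3r + 1) + (2r − 2) = r^2 − r − 1,
and (r+1)^2 − 3·(r+1) + 1 = r^2 − r − 1.
By induction, s[k] = k^2 − 3k + 1 for all k ≥ 1.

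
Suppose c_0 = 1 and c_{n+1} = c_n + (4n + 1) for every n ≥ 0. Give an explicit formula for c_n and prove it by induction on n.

Claim: c_n = 2n^2 − n + 1.

Base case: c_0 = 1, and 2·0^2 − 0 + 1 = 1.
Assume c_m = 2m^2 − m + 1.
Then c_{m+1} = c_m + (4m + 1) = (2m^2 − m + 1) + (4m + 1) = 2m^2 + 3m + 2,
and 2·(m+1)^2 − (m+1) + 1 = 2m^2 + 3m + 2.
Hence c_n = 2n^2 − n + 1 for every n ≥ 0, by induction.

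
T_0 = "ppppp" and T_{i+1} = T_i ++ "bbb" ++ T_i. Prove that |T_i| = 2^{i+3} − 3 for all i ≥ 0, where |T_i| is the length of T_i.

Base case: |T_0| = 5, and 2^{0+3} − 3 = 5.
Assume |T_k| = 2^{k+3} − 3.
Then |T_{k+1}| = |T_k| + 3 + |T_k| = 2|T_k| + 3 = 2(2^{k+3} − 3) + 3 = 2^{k+1+3} − 6 + 3 = 2^{k+1+3} − 3.
So the formula holds for k+1, and by induction |T_i| = 2^{i+3} − 3 for all i ≥ 0.

|T_i| = 2^{i+3} − 3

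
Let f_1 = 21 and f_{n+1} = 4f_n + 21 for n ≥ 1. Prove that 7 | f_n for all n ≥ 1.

Base case: f_1 = 21 = 7·3, so 7 | f_1.
Assume 7 | f_j, so f_j = 7t for some integer t.
Then f_{j+1} = 4f_j + 21 = 4·(7t) + 21 = 7(4t + 3), so 7 | f_{j+1}.
Hence 7 | f_n for every n ≥ 1, by induction.

7 | f_n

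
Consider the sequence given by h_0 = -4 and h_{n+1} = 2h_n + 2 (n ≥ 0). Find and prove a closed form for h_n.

Claim: h_n = -2^{n+1} − 2.

Base case: h_0 = -4, and -2^{0+1} − 2 = -2 − 2 = -4.
Assume h_k = -2^{k+1} − 2 for some k ≥ 0.
Then h_{k+1} = 2h_k + 2 = 2·(-2^{k+1} − 2) + 2 = -2^{k+2} − 4 + 2 = -2^{k+2} − 2.
This completes the inductive step, so h_n = -2^{n+1} − 2 for all n ≥ 0.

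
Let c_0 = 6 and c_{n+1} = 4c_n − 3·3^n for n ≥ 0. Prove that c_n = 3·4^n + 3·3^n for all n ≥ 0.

Base case: c_0 = 6, and 3·4^0 + 3·3^0 = 3 + 3 = 6.
Assume c_k = 3·4^k + 3·3^k for some k ≥ 0.
Then c_{k+1} = 4c_k − 3·3^k = 4·(3·4^k + 3·3^k) − 3·3^k = 3·4^{k+1} + 12·3^k − 3·3^k = 3·4^{k+1} + 9·3^k = 3·4^{k+1} + 3·3^{k+1}.
So the formula holds for k+1, and by induction c_n = 3·4^n + 3·3^n for all n ≥ 0.

c_n = 3·4^n + 3·3^n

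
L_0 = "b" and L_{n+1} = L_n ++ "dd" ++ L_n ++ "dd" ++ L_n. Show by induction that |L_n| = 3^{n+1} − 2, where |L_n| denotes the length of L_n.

Base case: |L_0| = 1, and 3^{0+1} − 2 = 1.
Assume |L_k| = 3^{k+1} − 2.
Then |L_{k+1}| = 3|L_k| + 4 = 3(3^{k+1} − 2) + 4 = 3^{k+2} − 6 + 4 = 3^{k+2} − 2.
By induction, |L_n| = 3^{n+1} − 2 for all n ≥ 0.

|L_n| = 3^{n+1} − 2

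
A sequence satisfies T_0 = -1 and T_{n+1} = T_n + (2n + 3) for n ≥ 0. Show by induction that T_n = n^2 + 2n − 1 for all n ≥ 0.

Base case: T_0 = -1, and 0^2 + 2·0 − 1 = -1.
Assume T_r = r^2 + 2r − 1.
Then T_{r+1} = T_r + (2r + 3) = (r^2 + 2r − 1) + (2r + 3) = r^2 + 4r + 2,
and (r+1)^2 + 2·(r+1) − 1 = r^2 + 4r + 2.
This completes the inductive step, so T_n = n^2 + 2n − 1 for all n ≥ 0.

T_n = n^2 + 2n − 1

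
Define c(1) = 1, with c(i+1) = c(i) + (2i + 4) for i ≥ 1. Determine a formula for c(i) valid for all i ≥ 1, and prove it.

Claim: c(i) = i^2 + 3i − 3.

Base case: c(1) = 1, and 1^2 + 3·1 − 3 = 1.
Assume c(j) = j^2 + 3j − 3.
Then c(j+1) = c(j) + (2j + 4) = (j^2 + 3j − 3) + (2j + 4) = j^2 + 5j + 1,
and (j+1)^2 + 3·(j+1) − 3 = j^2 + 5j + 1.
By induction, c(i) = i^2 + 3i − 3 for all i ≥ 1.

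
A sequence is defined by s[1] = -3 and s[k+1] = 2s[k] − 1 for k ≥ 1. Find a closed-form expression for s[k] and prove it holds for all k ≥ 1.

Claim: s[k] = -2^{k+1} + 1.

Base case: s[1] = -3, and -2^{1+1} + 1 = -4 + 1 = -3.
Assume s[r] = -2^{r+1} + 1 for some r ≥ 1.
Then s[r+1] = 2s[r] − 1 = 2·(-2^{r+1} + 1) − 1 = -2^{r+2} + 2 − 1 = -2^{r+2} + 1.
So the formula holds for r+1, and by induction s[k] = -2^{k+1} + 1 for all k ≥ 1.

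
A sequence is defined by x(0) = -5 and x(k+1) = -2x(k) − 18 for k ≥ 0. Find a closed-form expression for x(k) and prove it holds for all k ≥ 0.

Claim: x(k) = (-2)^k − 6.

Base case: x(0) = -5, and (-2)^0 − 6 = 1 − 6 = -5.
Assume x(r) = (-2)^r − 6 for some r ≥ 0.
Then x(r+1) = -2x(r) − 18 = -2·((-2)^r − 6) − 18 = -2·(-2)^r + 12 − 18 = (-2)^{r+1} − 6.
By induction, x(k) = (-2)^k − 6 for all k ≥ 0.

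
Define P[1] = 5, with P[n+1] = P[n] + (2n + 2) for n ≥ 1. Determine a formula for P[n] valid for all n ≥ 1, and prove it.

Claim: P[n] = n^2 + n + 3.

Base case: P[1] = 5, and 1^2 + 1 + 3 = 5.
Assume P[j] = j^2 + j + 3.
Then P[j+1] = P[j] + (2j + 2) = (j^2 + j + 3) + (2j + 2) = j^2 + 3j + 5,
and (j+1)^2 + (j+1) + 3 = j^2 + 3j + 5.
This completes the inductive step, so P[n] = n^2 + n + 3 for all n ≥ 1.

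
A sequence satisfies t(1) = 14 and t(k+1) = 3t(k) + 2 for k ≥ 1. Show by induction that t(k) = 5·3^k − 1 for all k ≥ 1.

Base case: t(1) = 14, and 5·3^1 − 1 = 15 − 1 = 14.
Assume t(m) = 5·3^m − 1 for some m ≥ 1.
Then t(m+1) = 3t(m) + 2 = 3·(5·3^m − 1) + 2 = 15·3^m − 3 + 2 = 5·3^{m+1} − 1.
So the formula holds for m+1, and by induction t(k) = 5·3^k − 1 for all k ≥ 1.

t(k) = 5·3^k − 1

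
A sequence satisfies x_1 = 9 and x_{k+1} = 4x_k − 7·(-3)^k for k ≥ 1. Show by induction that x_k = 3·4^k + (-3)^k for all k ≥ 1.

Base case: x_1 = 9, and 3·4^1 + (-3)^1 = 12 − 3 = 9.
Assume x_r = 3·4^r + (-3)^r for some r ≥ 1.
Then x_{r+1} = 4x_r − 7·(-3)^r = 4·(3·4^r + (-3)^r) − 7·(-3)^r = 3·4^{r+1} + 4·(-3)^r − 7·(-3)^r = 3·4^{r+1} − 3·(-3)^r = 3·4^{r+1} + (-3)^{r+1}.
By induction, x_k = 3·4^k + (-3)^k for all k ≥ 1.

x_k = 3·4^k + (-3)^k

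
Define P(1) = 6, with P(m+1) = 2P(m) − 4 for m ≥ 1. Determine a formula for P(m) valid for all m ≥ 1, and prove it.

Claim: P(m) = 2^m + 4.

Base case: P(1) = 6, and 2^1 + 4 = 2 + 4 = 6.
Assume P(r) = 2^r + 4 for some r ≥ 1.
Then P(r+1) = 2P(r) − 4 = 2·(2^r + 4) − 4 = 2^{r+1} + 8 − 4 = 2^{r+1} + 4.
This completes the inductive step, so P(m) = 2^m + 4 for all m ≥ 1.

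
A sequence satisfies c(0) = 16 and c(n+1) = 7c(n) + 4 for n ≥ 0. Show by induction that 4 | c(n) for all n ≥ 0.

Base case: c(0) = 16 = 4·4, so 4 | c(0).
Assume 4 | c(k), so c(k) = 4t for some integer t.
Then c(k+1) = 7c(k) + 4 = 7·(4t) + 4 = 4(7t + 1), so 4 | c(k+1).
This completes the inductive step, so 4 | c(n) for all n ≥ 0.

4 | c(n)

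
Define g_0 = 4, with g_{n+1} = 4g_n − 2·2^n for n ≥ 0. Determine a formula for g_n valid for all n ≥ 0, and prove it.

Claim: g_n = 3·4^n + 2^n.

Base case: g_0 = 4, and 3·4^0 + 2^0 = 3 + 1 = 4.
Assume g_k = 3·4^k + 2^k for some k ≥ 0.
Then g_{k+1} = 4g_k − 2·2^k = 4·(3·4^k + 2^k) − 2·2^k = 3·4^{k+1} + 4·2^k − 2·2^k = 3·4^{k+1} + 2·2^k = 3·4^{k+1} + 2^{k+1}.
Hence g_n = 3·4^n + 2^n for every n ≥ 0, by induction.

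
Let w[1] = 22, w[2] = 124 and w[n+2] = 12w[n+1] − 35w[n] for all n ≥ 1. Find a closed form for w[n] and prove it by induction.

Claim: w[n] = 3·5^n + 7^n.

Base cases: w[1] = 22 and 3·5^1 + 7^1 = 22; w[2] = 124 and 3·5^2 + 7^2 = 124.
Assume w[j] = 3·5^j + 7^j for all 1 ≤ j ≤ k, where k ≥ 2.
Then w[k+1] = 12w[k] − 35w[k−1] = 12·(3·5^k + 7^k) − 35·(3·5^{k−1} + 7^{k−1}) = 3·(12·5 − 35)5^{k−1} + (12·7 − 35)7^{k−1} = 75·5^{k−1} + 49·7^{k−1} = 3·5^{k+1} + 7^{k+1}.
This completes the inductive step, so w[n] = 3·5^n + 7^n for all n ≥ 1.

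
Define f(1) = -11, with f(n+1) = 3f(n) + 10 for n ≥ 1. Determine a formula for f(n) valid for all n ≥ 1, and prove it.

Claim: f(n) = -2·3^n − 5.

Base case: f(1) = -11, and -2·3^1 − 5 = -6 − 5 = -11.
Assume f(m) = -2·3^m − 5 for some m ≥ 1.
Then f(m+1) = 3f(m) + 10 = 3·(-2·3^m − 5) + 10 = -6·3^m − 15 + 10 = -2·3^{m+1} − 5.
Hence f(n) = -2·3^n − 5 for every n ≥ 1, by induction.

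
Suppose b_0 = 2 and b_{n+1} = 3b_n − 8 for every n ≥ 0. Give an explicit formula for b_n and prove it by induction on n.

Claim: b_n = -2·3^n + 4.

Base case: b_0 = 2, and -2·3^0 + 4 = -2 + 4 = 2.
Assume b_k = -2·3^k + 4 for some k ≥ 0.
Then b_{k+1} = 3b_k − 8 = 3·(-2·3^k + 4) − 8 = -6·3^k + 12 − 8 = -2·3^{k+1} + 4.
So the formula holds for k+1, and by induction b_n = -2·3^n + 4 for all n ≥ 0.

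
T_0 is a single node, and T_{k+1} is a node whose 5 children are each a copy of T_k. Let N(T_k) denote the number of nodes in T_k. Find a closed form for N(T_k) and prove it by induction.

Claim: N(T_k) = (5^{k+1} − 1)/4.

Base case: N(T_0) = 1, and (5^{0+1} − 1)/4 = 1.
Assume N(T_m) = (5^{m+1} − 1)/4.
Then N(T_{m+1}) = 1 + 5N(T_m) = 1 + 5·(5^{m+1} − 1)/4 = 1 + (5^{m+2} − 5)/4 = (4 + 5^{m+2} − 5)/4 = (5^{m+2} − 1)/4.
This completes the inductive step, so N(T_k) = (5^{k+1} − 1)/4 for all k ≥ 0.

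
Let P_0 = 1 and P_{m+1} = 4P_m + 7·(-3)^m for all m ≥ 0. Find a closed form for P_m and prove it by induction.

Claim: P_m = 2·4^m − (-3)^m.

Base case: P_0 = 1, and 2·4^0 − (-3)^0 = 2 − 1 = 1.
Assume P_j = 2·4^j − (-3)^j for some j ≥ 0.
Then P_{j+1} = 4P_j + 7·(-3)^j = 4·(2·4^j − (-3)^j) + 7·(-3)^j = 2·4^{j+1} − 4·(-3)^j + 7·(-3)^j = 2·4^{j+1} + 3·(-3)^j = 2·4^{j+1} − (-3)^{j+1}.
Hence P_m = 2·4^m − (-3)^m for every m ≥ 0, by induction.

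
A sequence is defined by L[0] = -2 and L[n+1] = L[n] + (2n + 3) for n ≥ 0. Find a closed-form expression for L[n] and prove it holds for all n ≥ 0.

Claim: L[n] = n^2 + 2n − 2.

Base case: L[0] = -2, and 0^2 + 2·0 − 2 = -2.
Assume L[k] = k^2 + 2k − 2.
Then L[k+1] = L[k] + (2k + 3) = (k^2 + 2k − 2) + (2k + 3) = k^2 + 4k + 1,
and (k+1)^2 + 2·(k+1) − 2 = k^2 + 4k + 1.
Hence L[n] = n^2 + 2n − 2 for every n ≥ 0, by induction.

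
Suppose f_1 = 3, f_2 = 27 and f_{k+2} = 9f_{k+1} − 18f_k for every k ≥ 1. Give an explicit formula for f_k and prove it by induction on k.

Claim: f_k = 6^k − 3^k.

Base cases: f_1 = 3 and 6^1 − 3^1 = 3; f_2 = 27 and 6^2 − 3^2 = 27.
Assume f_j = 6^j − 3^j for all 1 ≤ j ≤ m, where m ≥ 2.
Then f_{m+1} = 9f_m − 18f_{m−1} = 9·(6^m − 3^m) − 18·(6^{m−1} − 3^{m−1}) = (9·6 − 18)6^{m−1} − (9·3 − 18)3^{m−1} = 36·6^{m−1} − 9·3^{m−1} = 6^{m+1} − 3^{m+1}.
By strong induction, f_k = 6^k − 3^k for all k ≥ 1.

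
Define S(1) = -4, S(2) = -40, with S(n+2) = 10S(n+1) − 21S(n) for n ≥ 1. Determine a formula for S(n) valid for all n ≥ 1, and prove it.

Claim: S(n) = -7^n + 3^n.

Base cases: S(1) = -4 and -7^1 + 3^1 = -4; S(2) = -40 and -7^2 + 3^2 = -40.
Assume S(j) = -7^j + 3^j for all 1 ≤ j ≤ m, where m ≥ 2.
Then S(m+1) = 10S(m) − 21S(m−1) = 10·(-7^m + 3^m) − 21·(-7^{m−1} + 3^{m−1}) = -(10·7 − 21)7^{m−1} + (10·3 − 21)3^{m−1} = -49·7^{m−1} + 9·3^{m−1} = -7^{m+1} + 3^{m+1}.
By strong induction, S(n) = -7^n + 3^n for all n ≥ 1.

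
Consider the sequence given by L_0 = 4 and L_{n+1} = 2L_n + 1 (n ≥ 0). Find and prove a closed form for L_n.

Claim: L_n = 5·2^n − 1.

Base case: L_0 = 4, and 5·2^0 − 1 = 5 − 1 = 4.
Assume L_k = 5·2^k − 1 for some k ≥ 0.
Then L_{k+1} = 2L_k + 1 = 2·(5·2^k − 1) + 1 = 10·2^k − 2 + 1 = 5·2^{k+1} − 1.
This completes the inductive step, so L_n = 5·2^n − 1 for all n ≥ 0.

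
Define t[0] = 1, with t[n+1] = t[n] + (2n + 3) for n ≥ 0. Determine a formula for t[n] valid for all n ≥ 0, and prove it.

Claim: t[n] = n^2 + 2n + 1.

Base case: t[0] = 1, and 0^2 + 2·0 + 1 = 1.
Assume t[m] = m^2 + 2m + 1.
Then t[m+1] = t[m] + (2m + 3) = (m^2 + 2m + 1) + (2m + 3) = m^2 + 4m + 4,
and (m+1)^2 + 2·(m+1) + 1 = m^2 + 4m + 4.
Hence t[n] = n^2 + 2n + 1 for every n ≥ 0, by induction.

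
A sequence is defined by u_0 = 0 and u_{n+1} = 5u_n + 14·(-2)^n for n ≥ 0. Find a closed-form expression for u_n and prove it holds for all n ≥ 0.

Claim: u_n = 2·5^n − 2·(-2)^n.

Base case: u_0 = 0, and 2·5^0 − 2·(-2)^0 = 2 − 2 = 0.
Assume u_m = 2·5^m − 2·(-2)^m for some m ≥ 0.
Then u_{m+1} = 5u_m + 14·(-2)^m = 5·(2·5^m − 2·(-2)^m) + 14·(-2)^m = 2·5^{m+1} − 10·(-2)^m + 14·(-2)^m = 2·5^{m+1} + 4·(-2)^m = 2·5^{m+1} − 2·(-2)^{m+1}.
Hence u_n = 2·5^n − 2·(-2)^n for every n ≥ 0, by induction.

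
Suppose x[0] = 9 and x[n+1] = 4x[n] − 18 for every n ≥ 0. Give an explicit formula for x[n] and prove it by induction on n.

Claim: x[n] = 3·4^n + 6.

Base case: x[0] = 9, and 3·4^0 + 6 = 3 + 6 = 9.
Assume x[r] = 3·4^r + 6 for some r ≥ 0.
Then x[r+1] = 4x[r] − 18 = 4·(3·4^r + 6) − 18 = 12·4^r + 24 − 18 = 3·4^{r+1} + 6.
So the formula holds for r+1, and by induction x[n] = 3·4^n + 6 for all n ≥ 0.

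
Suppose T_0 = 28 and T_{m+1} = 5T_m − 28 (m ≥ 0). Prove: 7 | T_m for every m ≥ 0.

Base case: T_0 = 28 = 7·4, so 7 | T_0.
Assume 7 | T_r, so T_r = 7t for some integer t.
Then T_{r+1} = 5T_r − 28 = 5·(7t) − 28 = 7(5t − 4), so 7 | T_{r+1}.
This completes the inductive step, so 7 | T_m for all m ≥ 0.

7 | T_m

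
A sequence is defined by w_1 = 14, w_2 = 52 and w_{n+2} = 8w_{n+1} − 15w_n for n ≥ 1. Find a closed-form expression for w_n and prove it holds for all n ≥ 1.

Claim: w_n = 3·3^n + 5^n.

Base cases: w_1 = 14 and 3·3^1 + 5^1 = 14; w_2 = 52 and 3·3^2 + 5^2 = 52.
Assume w_j = 3·3^j + 5^j for all 1 ≤ j ≤ k, where k ≥ 2.
Then w_{k+1} = 8w_k − 15w_{k−1} = 8·(3·3^k + 5^k) − 15·(3·3^{k−1} + 5^{k−1}) = 3·(8·3 − 15)3^{k−1} + (8·5 − 15)5^{k−1} = 27·3^{k−1} + 25·5^{k−1} = 3·3^{k+1} + 5^{k+1}.
Hence w_n = 3·3^n + 5^n for every n ≥ 1, by strong induction.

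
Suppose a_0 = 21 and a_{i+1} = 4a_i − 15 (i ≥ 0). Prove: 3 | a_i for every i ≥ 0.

Base case: a_0 = 21 = 3·7, so 3 | a_0.
Assume 3 | a_r, so a_r = 3t for some integer t.
Then a_{r+1} = 4a_r − 15 = 4·(3t) − 15 = 3(4t − 5), so 3 | a_{r+1}.
So the property holds for r+1, and by induction 3 | a_i for all i ≥ 0.

3 | a_i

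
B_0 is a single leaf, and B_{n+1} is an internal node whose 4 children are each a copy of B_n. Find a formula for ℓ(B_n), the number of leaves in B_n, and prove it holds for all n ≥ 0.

Claim: ℓ(B_n) = 4^n.

Base case: ℓ(B_0) = 1, and 4^0 = 1.
Assume ℓ(B_m) = 4^m.
Then ℓ(B_{m+1}) = 4·ℓ(B_m) = 4·4^m = 4^{m+1}.
So the formula holds for m+1, and by induction ℓ(B_n) = 4^n for all n ≥ 0.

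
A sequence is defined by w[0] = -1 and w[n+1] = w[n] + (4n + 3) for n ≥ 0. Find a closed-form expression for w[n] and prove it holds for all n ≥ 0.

Claim: w[n] = 2n^2 + n − 1.

Base case: w[0] = -1, and 2·0^2 + 0 − 1 = -1.
Assume w[m] = 2m^2 + m − 1.
Then w[m+1] = w[m] + (4m + 3) = (2m^2 + m − 1) + (4m + 3) = 2m^2 + 5m + 2,
and 2·(m+1)^2 + (m+1) − 1 = 2m^2 + 5m + 2.
By induction, w[n] = 2n^2 + n − 1 for all n ≥ 0.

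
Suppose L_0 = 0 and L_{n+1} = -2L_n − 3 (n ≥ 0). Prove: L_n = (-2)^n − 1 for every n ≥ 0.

Base case: L_0 = 0, and (-2)^0 − 1 = 1 − 1 = 0.
Assume L_r = (-2)^r − 1 for some r ≥ 0.
Then L_{r+1} = -2L_r − 3 = -2·((-2)^r − 1) − 3 = -2·(-2)^r + 2 − 3 = (-2)^{r+1} − 1.
By induction, L_n = (-2)^n − 1 for all n ≥ 0.

L_n = (-2)^n − 1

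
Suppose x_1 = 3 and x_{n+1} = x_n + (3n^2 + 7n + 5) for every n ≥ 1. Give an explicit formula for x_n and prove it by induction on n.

Claim: x_n = n^3 + 2n^2 + 2n − 2.

Base case: x_1 = 3, and 1^3 + 2·1^2 + 2·1 − 2 = 3.
Assume x_m = m^3 + 2m^2 + 2m − 2.
Then x_{m+1} = x_m + (3m^2 + 7m + 5) = (m^3 + 2m^2 + 2m − 2) + (3m^2 + 7m + 5) = m^3 + 5m^2 + 9m + 3,
and (m+1)^3 + 2·(m+1)^2 + 2·(m+1) − 2 = m^3 + 5m^2 + 9m + 3.
Hence x_n = n^3 + 2n^2 + 2n − 2 for every n ≥ 1, by induction.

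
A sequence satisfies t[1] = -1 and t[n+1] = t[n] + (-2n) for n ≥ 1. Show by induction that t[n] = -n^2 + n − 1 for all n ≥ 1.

Base case: t[1] = -1, and -1^2 + 1 − 1 = -1.
Assume t[m] = -m^2 + m − 1.
Then t[m+1] = t[m] + (-2m) = (-m^2 + m − 1) + (-2m) = -m^2 − m − 1,
and -(m+1)^2 + (m+1) − 1 = -m^2 − m − 1.
Hence t[n] = -n^2 + n − 1 for every n ≥ 1, by induction.

t[n] = -n^2 + n − 1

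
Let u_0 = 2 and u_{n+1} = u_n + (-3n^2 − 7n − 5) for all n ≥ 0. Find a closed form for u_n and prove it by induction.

Claim: u_n = -n^3 − 2n^2 − 2n + 2.

Base case: u_0 = 2, and -0^3 − 2·0^2 − 2·0 + 2 = 2.
Assume u_k = -k^3 − 2k^2 − 2k + 2.
Then u_{k+1} = u_k + (-3k^2 − 7k − 5) = (-k^3 − 2k^2 − 2k + 2) + (-3k^2 − 7k − 5) = -k^3 − 5k^2 − 9k − 3,
and -(k+1)^3 − 2·(k+1)^2 − 2·(k+1) + 2 = -k^3 − 5k^2 − 9k − 3.
This completes the inductive step, so u_n = -n^3 − 2n^2 − 2n + 2 for all n ≥ 0.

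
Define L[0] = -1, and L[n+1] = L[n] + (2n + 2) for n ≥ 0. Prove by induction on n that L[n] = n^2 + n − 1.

Base case: L[0] = -1, and 0^2 + 0 − 1 = -1.
Assume L[k] = k^2 + k − 1.
Then L[k+1] = L[k] + (2k + 2) = (k^2 + k − 1) + (2k + 2) = k^2 + 3k + 1,
and (k+1)^2 + (k+1) − 1 = k^2 + 3k + 1.
By induction, L[n] = n^2 + n − 1 for all n ≥ 0.

L[n] = n^2 + n − 1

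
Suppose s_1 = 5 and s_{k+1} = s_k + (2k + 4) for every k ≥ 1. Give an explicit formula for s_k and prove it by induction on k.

Claim: s_k = k^2 + 3k + 1.

Base case: s_1 = 5, and 1^2 + 3·1 + 1 = 5.
Assume s_r = r^2 + 3r + 1.
Then s_{r+1} = s_r + (2r + 4) = (r^2 + 3r + 1) + (2r + 4) = r^2 + 5r + 5,
and (r+1)^2 + 3·(r+1) + 1 = r^2 + 5r + 5.
Hence s_k = k^2 + 3k + 1 for every k ≥ 1, by induction.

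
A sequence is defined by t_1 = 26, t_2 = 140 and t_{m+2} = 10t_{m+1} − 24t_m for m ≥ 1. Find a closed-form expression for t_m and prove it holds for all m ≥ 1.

Claim: t_m = 3·6^m + 2·4^m.

Base cases: t_1 = 26 and 3·6^1 + 2·4^1 = 26; t_2 = 140 and 3·6^2 + 2·4^2 = 140.
Assume t_j = 3·6^j + 2·4^j for all 1 ≤ j ≤ k, where k ≥ 2.
Then t_{k+1} = 10t_k − 24t_{k−1} = 10·(3·6^k + 2·4^k) − 24·(3·6^{k−1} + 2·4^{k−1}) = 3·(10·6 − 24)6^{k−1} + 2·(10·4 − 24)4^{k−1} = 108·6^{k−1} + 32·4^{k−1} = 3·6^{k+1} + 2·4^{k+1}.
This completes the inductive step, so t_m = 3·6^m + 2·4^m for all m ≥ 1.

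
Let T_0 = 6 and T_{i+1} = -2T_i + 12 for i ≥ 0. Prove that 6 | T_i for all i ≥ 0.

Base case: T_0 = 6 = 6·1, so 6 | T_0.
Assume 6 | T_j, so T_j = 6t for some integer t.
Then T_{j+1} = -2T_j + 12 = -2·(6t) + 12 = 6(-2t + 2), so 6 | T_{j+1}.
Hence 6 | T_i for every i ≥ 0, by induction.

6 | T_i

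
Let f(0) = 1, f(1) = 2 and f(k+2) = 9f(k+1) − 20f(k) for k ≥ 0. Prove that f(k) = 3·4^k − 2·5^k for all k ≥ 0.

Base cases: f(0) = 1 and 3·4^0 − 2·5^0 = 1; f(1) = 2 and 3·4^1 − 2·5^1 = 2.
Assume f(i) = 3·4^i − 2·5^i for all 0 ≤ i ≤ j, where j ≥ 1.
Then f(j+1) = 9f(j) − 20f(j−1) = 9·(3·4^j − 2·5^j) − 20·(3·4^{j−1} − 2·5^{j−1}) = 3·(9·4 − 20)4^{j−1} − 2·(9·5 − 20)5^{j−1} = 48·4^{j−1} − 50·5^{j−1} = 3·4^{j+1} − 2·5^{j+1}.
This completes the inductive step, so f(k) = 3·4^k − 2·5^k for all k ≥ 0.

f(k) = 3·4^k − 2·5^k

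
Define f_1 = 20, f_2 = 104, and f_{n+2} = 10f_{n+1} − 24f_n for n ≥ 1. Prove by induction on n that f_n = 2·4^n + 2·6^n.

Base cases: f_1 = 20 and 2·4^1 + 2·6^1 = 20; f_2 = 104 and 2·4^2 + 2·6^2 = 104.
Assume f_j = 2·4^j + 2·6^j for all 1 ≤ j ≤ k, where k ≥ 2.
Then f_{k+1} = 10f_k − 24f_{k−1} = 10·(2·4^k + 2·6^k) − 24·(2·4^{k−1} + 2·6^{k−1}) = 2·(10·4 − 24)4^{k−1} + 2·(10·6 − 24)6^{k−1} = 32·4^{k−1} + 72·6^{k−1} = 2·4^{k+1} + 2·6^{k+1}.
By strong induction, f_n = 2·4^n + 2·6^n for all n ≥ 1.

f_n = 2·4^n + 2·6^n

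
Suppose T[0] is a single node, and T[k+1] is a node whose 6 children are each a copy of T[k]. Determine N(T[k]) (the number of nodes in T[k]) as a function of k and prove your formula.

Claim: N(T[k]) = (6^{k+1} − 1)/5.

Base case: N(T[0]) = 1, and (6^{0+1} − 1)/5 = 1.
Assume N(T[j]) = (6^{j+1} − 1)/5.
Then N(T[j+1]) = 1 + 6N(T[j]) = 1 + 6·(6^{j+1} − 1)/5 = 1 + (6^{j+2} − 6)/5 = (5 + 6^{j+2} − 6)/5 = (6^{j+2} − 1)/5.
So the formula holds for j+1, and by induction N(T[k]) = (6^{k+1} − 1)/5 for all k ≥ 0.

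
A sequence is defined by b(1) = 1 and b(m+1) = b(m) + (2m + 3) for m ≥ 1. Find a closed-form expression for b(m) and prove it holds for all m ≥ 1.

Claim: b(m) = m^2 + 2m − 2.

Base case: b(1) = 1, and 1^2 + 2·1 − 2 = 1.
Assume b(r) = r^2 + 2r − 2.
Then b(r+1) = b(r) + (2r + 3) = (r^2 + 2r − 2) + (2r + 3) = r^2 + 4r + 1,
and (r+1)^2 + 2·(r+1) − 2 = r^2 + 4r + 1.
This completes the inductive step, so b(m) = m^2 + 2m − 2 for all m ≥ 1.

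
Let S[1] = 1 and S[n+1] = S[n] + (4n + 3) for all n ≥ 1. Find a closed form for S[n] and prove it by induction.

Claim: S[n] = 2n^2 + n − 2.

Base case: S[1] = 1, and 2·1^2 + 1 − 2 = 1.
Assume S[r] = 2r^2 + r − 2.
Then S[r+1] = S[r] + (4r + 3) = (2r^2 + r − 2) + (4r + 3) = 2r^2 + 5r + 1,
and 2·(r+1)^2 + (r+1) − 2 = 2r^2 + 5r + 1.
Hence S[n] = 2n^2 + n − 2 for every n ≥ 1, by induction.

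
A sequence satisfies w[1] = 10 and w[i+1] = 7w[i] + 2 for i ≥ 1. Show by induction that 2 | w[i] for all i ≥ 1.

Base case: w[1] = 10 = 2·5, so 2 | w[1].
Assume 2 | w[m], so w[m] = 2t for some integer t.
Then w[m+1] = 7w[m] + 2 = 7·(2t) + 2 = 2(7t + 1), so 2 | w[m+1].
So the property holds for m+1, and by induction 2 | w[i] for all i ≥ 1.

2 | w[i]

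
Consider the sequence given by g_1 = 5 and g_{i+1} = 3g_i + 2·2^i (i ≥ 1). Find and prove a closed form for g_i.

Claim: g_i = 3·3^i − 2·2^i.

Base case: g_1 = 5, and 3·3^1 − 2·2^1 = 9 − 4 = 5.
Assume g_j = 3·3^j − 2·2^j for some j ≥ 1.
Then g_{j+1} = 3g_j + 2·2^j = 3·(3·3^j − 2·2^j) + 2·2^j = 3·3^{j+1} − 6·2^j + 2·2^j = 3·3^{j+1} − 4·2^j = 3·3^{j+1} − 2·2^{j+1}.
By induction, g_i = 3·3^i − 2·2^i for all i ≥ 1.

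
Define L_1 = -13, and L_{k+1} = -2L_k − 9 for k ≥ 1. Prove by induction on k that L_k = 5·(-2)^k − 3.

Base case: L_1 = -13, and 5·(-2)^1 − 3 = -10 − 3 = -13.
Assume L_m = 5·(-2)^m − 3 for some m ≥ 1.
Then L_{m+1} = -2L_m − 9 = -2·(5·(-2)^m − 3) − 9 = -10·(-2)^m + 6 − 9 = 5·(-2)^{m+1} − 3.
Hence L_k = 5·(-2)^k − 3 for every k ≥ 1, by induction.

L_k = 5·(-2)^k − 3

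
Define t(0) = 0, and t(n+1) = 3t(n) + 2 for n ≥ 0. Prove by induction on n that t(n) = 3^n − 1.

Base case: t(0) = 0, and 3^0 − 1 = 1 − 1 = 0.
Assume t(k) = 3^k − 1 for some k ≥ 0.
Then t(k+1) = 3t(k) + 2 = 3·(3^k − 1) + 2 = 3^{k+1} − 3 + 2 = 3^{k+1} − 1.
This completes the inductive step, so t(n) = 3^n − 1 for all n ≥ 0.

t(n) = 3^n − 1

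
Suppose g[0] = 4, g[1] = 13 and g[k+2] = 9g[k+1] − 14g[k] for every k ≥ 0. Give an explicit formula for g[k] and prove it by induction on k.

Claim: g[k] = 3·2^k + 7^k.

Base cases: g[0] = 4 and 3·2^0 + 7^0 = 4; g[1] = 13 and 3·2^1 + 7^1 = 13.
Assume g[j] = 3·2^j + 7^j for all 0 ≤ j ≤ r, where r ≥ 1.
Then g[r+1] = 9g[r] − 14g[r−1] = 9·(3·2^r + 7^r) − 14·(3·2^{r−1} + 7^{r−1}) = 3·(9·2 − 14)2^{r−1} + (9·7 − 14)7^{r−1} = 12·2^{r−1} + 49·7^{r−1} = 3·2^{r+1} + 7^{r+1}.
By strong induction, g[k] = 3·2^k + 7^k for all k ≥ 0.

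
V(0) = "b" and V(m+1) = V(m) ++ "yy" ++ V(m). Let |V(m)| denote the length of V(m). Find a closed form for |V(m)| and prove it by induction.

Claim: |V(m)| = 3·2^m − 2.

Base case: |V(0)| = 1, and 3·2^0 − 2 = 1.
Assume |V(j)| = 3·2^j − 2.
Then |V(j+1)| = |V(j)| + 2 + |V(j)| = 2|V(j)| + 2 = 2(3·2^j − 2) + 2 = 3·2^{j+1} − 4 + 2 = 3·2^{j+1} − 2.
So the formula holds for j+1, and by induction |V(m)| = 3·2^m − 2 for all m ≥ 0.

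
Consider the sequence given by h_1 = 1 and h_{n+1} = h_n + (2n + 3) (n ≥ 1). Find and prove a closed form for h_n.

Claim: h_n = n^2 + 2n − 2.

Base case: h_1 = 1, and 1^2 + 2·1 − 2 = 1.
Assume h_j = j^2 + 2j − 2.
Then h_{j+1} = h_j + (2j + 3) = (j^2 + 2j − 2) + (2j + 3) = j^2 + 4j + 1,
and (j+1)^2 + 2·(j+1) − 2 = j^2 + 4j + 1.
Hence h_n = n^2 + 2n − 2 for every n ≥ 1, by induction.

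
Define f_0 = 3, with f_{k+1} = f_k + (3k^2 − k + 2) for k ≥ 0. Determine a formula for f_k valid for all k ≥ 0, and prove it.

Claim: f_k = k^3 − 2k^2 + 3k + 3.

Base case: f_0 = 3, and 0^3 − 2·0^2 + 3·0 + 3 = 3.
Assume f_m = m^3 − 2m^2 + 3m + 3.
Then f_{m+1} = f_m + (3m^2 − m + 2) = (m^3 − 2m^2 + 3m + 3) + (3m^2 − m + 2) = m^3 + m^2 + 2m + 5,
and (m+1)^3 − 2·(m+1)^2 + 3·(m+1) + 3 = m^3 + m^2 + 2m + 5.
By induction, f_k = k^3 − 2k^2 + 3k + 3 for all k ≥ 0.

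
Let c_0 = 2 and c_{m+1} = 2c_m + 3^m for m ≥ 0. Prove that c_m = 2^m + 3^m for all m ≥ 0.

Base case: c_0 = 2, and 2^0 + 3^0 = 1 + 1 = 2.
Assume c_j = 2^j + 3^j for some j ≥ 0.
Then c_{j+1} = 2c_j + 3^j = 2·(2^j + 3^j) + 3^j = 2^{j+1} + 2·3^j + 3^j = 2^{j+1} + 3·3^j = 2^{j+1} + 3^{j+1}.
By induction, c_m = 2^m + 3^m for all m ≥ 0.

c_m = 2^m + 3^m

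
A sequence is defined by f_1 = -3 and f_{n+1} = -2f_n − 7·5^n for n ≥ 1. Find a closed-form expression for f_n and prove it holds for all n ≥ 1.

Claim: f_n = -(-2)^n − 5^n.

Base case: f_1 = -3, and -(-2)^1 − 5^1 = 2 − 5 = -3.
Assume f_j = -(-2)^j − 5^j for some j ≥ 1.
Then f_{j+1} = -2f_j − 7·5^j = -2·(-(-2)^j − 5^j) − 7·5^j = -(-2)^{j+1} + 2·5^j − 7·5^j = -(-2)^{j+1} − 5·5^j = -(-2)^{j+1} − 5^{j+1}.
This completes the inductive step, so f_n = -(-2)^n − 5^n for all n ≥ 1.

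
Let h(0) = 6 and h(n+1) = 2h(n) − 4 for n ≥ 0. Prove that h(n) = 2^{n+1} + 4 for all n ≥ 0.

Base case: h(0) = 6, and 2^{0+1} + 4 = 2 + 4 = 6.
Assume h(k) = 2^{k+1} + 4 for some k ≥ 0.
Then h(k+1) = 2h(k) − 4 = 2·(2^{k+1} + 4) − 4 = 2^{k+2} + 8 − 4 = 2^{k+2} + 4.
So the formula holds for k+1, and by induction h(n) = 2^{n+1} + 4 for all n ≥ 0.

h(n) = 2^{n+1} + 4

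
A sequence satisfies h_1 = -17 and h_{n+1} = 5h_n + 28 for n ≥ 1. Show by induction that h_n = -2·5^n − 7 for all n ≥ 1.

Base case: h_1 = -17, and -2·5^1 − 7 = -10 − 7 = -17.
Assume h_r = -2·5^r − 7 for some r ≥ 1.
Then h_{r+1} = 5h_r + 28 = 5·(-2·5^r − 7) + 28 = -10·5^r − 35 + 28 = -2·5^{r+1} − 7.
So the formula holds for r+1, and by induction h_n = -2·5^n − 7 for all n ≥ 1.

h_n = -2·5^n − 7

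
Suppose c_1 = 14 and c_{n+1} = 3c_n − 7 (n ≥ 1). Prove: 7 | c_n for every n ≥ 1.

Base case: c_1 = 14 = 7·2, so 7 | c_1.
Assume 7 | c_k, so c_k = 7t for some integer t.
Then c_{k+1} = 3c_k − 7 = 3·(7t) − 7 = 7(3t − 1), so 7 | c_{k+1}.
Hence 7 | c_n for every n ≥ 1, by induction.

7 | c_n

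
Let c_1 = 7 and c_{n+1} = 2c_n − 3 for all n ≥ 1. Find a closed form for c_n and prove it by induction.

Claim: c_n = 2^{n+1} + 3.

Base case: c_1 = 7, and 2^{1+1} + 3 = 4 + 3 = 7.
Assume c_j = 2^{j+1} + 3 for some j ≥ 1.
Then c_{j+1} = 2c_j − 3 = 2·(2^{j+1} + 3) − 3 = 2^{j+2} + 6 − 3 = 2^{j+2} + 3.
So the formula holds for j+1, and by induction c_n = 2^{n+1} + 3 for all n ≥ 1.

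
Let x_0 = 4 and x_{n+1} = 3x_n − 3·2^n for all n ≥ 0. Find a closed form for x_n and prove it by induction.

Claim: x_n = 3^n + 3·2^n.

Base case: x_0 = 4, and 3^0 + 3·2^0 = 1 + 3 = 4.
Assume x_r = 3^r + 3·2^r for some r ≥ 0.
Then x_{r+1} = 3x_r − 3·2^r = 3·(3^r + 3·2^r) − 3·2^r = 3^{r+1} + 9·2^r − 3·2^r = 3^{r+1} + 6·2^r = 3^{r+1} + 3·2^{r+1}.
This completes the inductive step, so x_n = 3^n + 3·2^n for all n ≥ 0.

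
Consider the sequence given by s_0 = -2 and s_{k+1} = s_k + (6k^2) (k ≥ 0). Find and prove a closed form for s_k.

Claim: s_k = 2k^3 − 3k^2 + k − 2.

Base case: s_0 = -2, and 2·0^3 − 3·0^2 + 0 − 2 = -2.
Assume s_m = 2m^3 − 3m^2 + m − 2.
Then s_{m+1} = s_m + (6m^2) = (2m^3 − 3m^2 + m − 2) + (6m^2) = 2m^3 + 3m^2 + m − 2,
and 2·(m+1)^3 − 3·(m+1)^2 + (m+1) − 2 = 2m^3 + 3m^2 + m − 2.
Hence s_k = 2k^3 − 3k^2 + k − 2 for every k ≥ 0, by induction.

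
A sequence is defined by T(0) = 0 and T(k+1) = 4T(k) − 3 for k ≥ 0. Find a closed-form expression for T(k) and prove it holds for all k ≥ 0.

Claim: T(k) = -4^k + 1.

Base case: T(0) = 0, and -4^0 + 1 = -1 + 1 = 0.
Assume T(r) = -4^r + 1 for some r ≥ 0.
Then T(r+1) = 4T(r) − 3 = 4·(-4^r + 1) − 3 = -4^{r+1} + 4 − 3 = -4^{r+1} + 1.
This completes the inductive step, so T(k) = -4^k + 1 for all k ≥ 0.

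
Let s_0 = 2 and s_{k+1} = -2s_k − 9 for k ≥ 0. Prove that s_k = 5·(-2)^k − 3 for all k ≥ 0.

Base case: s_0 = 2, and 5·(-2)^0 − 3 = 5 − 3 = 2.
Assume s_r = 5·(-2)^r − 3 for some r ≥ 0.
Then s_{r+1} = -2s_r − 9 = -2·(5·(-2)^r − 3) − 9 = -10·(-2)^r + 6 − 9 = 5·(-2)^{r+1} − 3.
This completes the inductive step, so s_k = 5·(-2)^k − 3 for all k ≥ 0.

s_k = 5·(-2)^k − 3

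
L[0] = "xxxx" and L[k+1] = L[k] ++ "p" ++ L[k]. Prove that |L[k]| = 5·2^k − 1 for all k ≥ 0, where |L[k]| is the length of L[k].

Base case: |L[0]| = 4, and 5·2^0 − 1 = 4.
Assume |L[r]| = 5·2^r − 1.
Then |L[r+1]| = |L[r]| + 1 + |L[r]| = 2|L[r]| + 1 = 2(5·2^r − 1) + 1 = 5·2^{r+1} − 2 + 1 = 5·2^{r+1} − 1.
So the formula holds for r+1, and by induction |L[k]| = 5·2^k − 1 for all k ≥ 0.

|L[k]| = 5·2^k − 1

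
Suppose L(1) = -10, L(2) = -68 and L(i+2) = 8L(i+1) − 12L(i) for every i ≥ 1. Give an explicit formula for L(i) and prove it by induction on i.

Claim: L(i) = 2^i − 2·6^i.

Base cases: L(1) = -10 and 2^1 − 2·6^1 = -10; L(2) = -68 and 2^2 − 2·6^2 = -68.
Assume L(j) = 2^j − 2·6^j for all 1 ≤ j ≤ k, where k ≥ 2.
Then L(k+1) = 8L(k) − 12L(k−1) = 8·(2^k − 2·6^k) − 12·(2^{k−1} − 2·6^{k−1}) = (8·2 − 12)2^{k−1} − 2·(8·6 − 12)6^{k−1} = 4·2^{k−1} − 72·6^{k−1} = 2^{k+1} − 2·6^{k+1}.
This completes the inductive step, so L(i) = 2^i − 2·6^i for all i ≥ 1.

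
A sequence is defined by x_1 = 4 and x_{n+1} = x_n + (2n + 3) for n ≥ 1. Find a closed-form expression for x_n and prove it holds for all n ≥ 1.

Claim: x_n = n^2 + 2n + 1.

Base case: x_1 = 4, and 1^2 + 2·1 + 1 = 4.
Assume x_r = r^2 + 2r + 1.
Then x_{r+1} = x_r + (2r + 3) = (r^2 + 2r + 1) + (2r + 3) = r^2 + 4r + 4,
and (r+1)^2 + 2·(r+1) + 1 = r^2 + 4r + 4.
This completes the inductive step, so x_n = n^2 + 2n + 1 for all n ≥ 1.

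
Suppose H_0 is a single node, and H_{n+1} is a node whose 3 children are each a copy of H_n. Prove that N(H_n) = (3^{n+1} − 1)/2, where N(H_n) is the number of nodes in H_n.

Base case: N(H_0) = 1, and (3^{0+1} − 1)/2 = 1.
Assume N(H_k) = (3^{k+1} − 1)/2.
Then N(H_{k+1}) = 1 + 3N(H_k) = 1 + 3·(3^{k+1} − 1)/2 = 1 + (3^{k+2} − 3)/2 = (2 + 3^{k+2} − 3)/2 = (3^{k+2} − 1)/2.
Hence N(H_n) = (3^{n+1} − 1)/2 for every n ≥ 0, by induction.

N(H_n) = (3^{n+1} − 1)/2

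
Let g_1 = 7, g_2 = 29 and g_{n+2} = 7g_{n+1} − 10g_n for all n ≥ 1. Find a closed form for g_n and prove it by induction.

Claim: g_n = 2^n + 5^n.

Base cases: g_1 = 7 and 2^1 + 5^1 = 7; g_2 = 29 and 2^2 + 5^2 = 29.
Assume g_j = 2^j + 5^j for all 1 ≤ j ≤ m, where m ≥ 2.
Then g_{m+1} = 7g_m − 10g_{m−1} = 7·(2^m + 5^m) − 10·(2^{m−1} + 5^{m−1}) = (7·2 − 10)2^{m−1} + (7·5 − 10)5^{m−1} = 4·2^{m−1} + 25·5^{m−1} = 2^{m+1} + 5^{m+1}.
This completes the inductive step, so g_n = 2^n + 5^n for all n ≥ 1.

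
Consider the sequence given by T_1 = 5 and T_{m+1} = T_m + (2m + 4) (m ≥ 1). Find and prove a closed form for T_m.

Claim: T_m = m^2 + 3m + 1.

Base case: T_1 = 5, and 1^2 + 3·1 + 1 = 5.
Assume T_k = k^2 + 3k + 1.
Then T_{k+1} = T_k + (2k + 4) = (k^2 + 3k + 1) + (2k + 4) = k^2 + 5k + 5,
and (k+1)^2 + 3·(k+1) + 1 = k^2 + 5k + 5.
This completes the inductive step, so T_m = m^2 + 3m + 1 for all m ≥ 1.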